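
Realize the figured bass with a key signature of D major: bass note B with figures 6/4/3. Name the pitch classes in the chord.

A third above B in this key is D.
A fourth above B in this key is E.
A sixth above B in this key is G.
Together with the bass B, this spells E minor seventh in second inversion.

B, D, E, G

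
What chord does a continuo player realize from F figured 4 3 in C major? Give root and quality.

B half-diminished seventh

The figures 4 3 indicate a seventh chord in second inversion.
In second inversion the root lies a fourth above the bass: a fourth above F in C major is B.
The chord tones are F, A, B, D, giving B half-diminished seventh.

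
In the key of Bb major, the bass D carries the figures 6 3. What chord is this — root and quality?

Bb major

The figures 6 3 indicate a triad in first inversion.
In first inversion the root lies a sixth above the bass: a sixth above D in Bb major is Bb.
The chord tones are D, F, Bb, giving Bb major.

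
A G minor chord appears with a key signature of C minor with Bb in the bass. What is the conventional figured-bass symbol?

Bb is the third of G minor, so the chord is in first inversion.
A triad in first inversion is figured 6/3, conventionally abbreviated 6.

6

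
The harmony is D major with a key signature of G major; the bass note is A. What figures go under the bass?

6/4

A is the fifth of D major, so the chord is in second inversion.
A triad in second inversion is figured 6/4, conventionally abbreviated 6/4.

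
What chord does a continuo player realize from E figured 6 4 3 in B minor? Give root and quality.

The figures 6 4 3 indicate a seventh chord in second inversion.
In second inversion the root lies a fourth above the bass: a fourth above E in B minor is A.
The chord tones are E, G, A, C#, giving A dominant seventh.

A dominant seventh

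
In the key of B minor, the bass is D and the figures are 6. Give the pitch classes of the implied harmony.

The written figures 6 are shorthand for 6/3: the 3 is implied.
A third above D in this key is F#.
A sixth above D in this key is B.
Together with the bass D, this spells B minor in first inversion.

D, F#, B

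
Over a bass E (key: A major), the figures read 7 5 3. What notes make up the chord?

E, G#, B, D

A third above E in this key is G#.
A fifth above E in this key is B.
A seventh above E in this key is D.
Together with the bass E, this spells E dominant seventh in root position.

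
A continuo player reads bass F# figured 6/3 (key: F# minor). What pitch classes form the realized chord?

A third above F# in this key is A.
A sixth above F# in this key is D.
Together with the bass F#, this spells D major in first inversion.

F#, A, D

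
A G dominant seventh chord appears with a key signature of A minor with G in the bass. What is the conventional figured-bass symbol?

G is the root of G dominant seventh, so the chord is in root position.
A seventh chord in root position is figured 7/5/3, conventionally abbreviated 7.

7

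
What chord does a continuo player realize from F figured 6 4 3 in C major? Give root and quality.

The figures 6 4 3 indicate a seventh chord in second inversion.
In second inversion the root lies a fourth above the bass: a fourth above F in C major is B.
The chord tones are F, A, B, D, giving B half-diminished seventh.

B half-diminished seventh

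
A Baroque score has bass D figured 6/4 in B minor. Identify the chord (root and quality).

The figures 6/4 indicate a triad in second inversion.
In second inversion the root lies a fourth above the bass: a fourth above D in B minor is G.
The chord tones are D, G, B, giving G major.

G major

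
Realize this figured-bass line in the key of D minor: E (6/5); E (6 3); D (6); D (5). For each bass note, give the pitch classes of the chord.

E (6/5/3): E, G, Bb, C.
E (6/3): E, G, C.
D (6/3): D, F, Bb.
D (5/3): D, F, A.

E, G, Bb, C | E, G, C | D, F, Bb | D, F, A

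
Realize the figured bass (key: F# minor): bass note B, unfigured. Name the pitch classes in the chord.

An unfigured bass implies 5/3.
A third above B in this key is D.
A fifth above B in this key is F#.
Together with the bass B, this spells B minor in root position.

B, D, F#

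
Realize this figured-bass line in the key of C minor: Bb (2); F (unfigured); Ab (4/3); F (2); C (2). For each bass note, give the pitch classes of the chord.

Bb, C, Eb, G | F, Ab, C | Ab, C, D, F | F, G, Bb, D | C, D, F, Ab

Bb (6/4/2): Bb, C, Eb, G.
F (5/3): F, Ab, C.
Ab (6/4/3): Ab, C, D, F.
F (6/4/2): F, G, Bb, D.
C (6/4/2): C, D, F, Ab.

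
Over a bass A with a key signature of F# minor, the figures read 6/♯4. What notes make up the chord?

A fourth above A in this key is D, raised to D# by the sharp.
A sixth above A in this key is F#.
Together with the bass A, this spells D# diminished in second inversion.

A, D#, F#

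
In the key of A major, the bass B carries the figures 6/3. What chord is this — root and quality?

G# diminished

The figures 6/3 indicate a triad in first inversion.
In first inversion the root lies a sixth above the bass: a sixth above B in A major is G#.
The chord tones are B, D, G#, giving G# diminished.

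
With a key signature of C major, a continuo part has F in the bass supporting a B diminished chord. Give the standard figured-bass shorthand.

F is the fifth of B diminished, so the chord is in second inversion.
A triad in second inversion is figured 6/4, conventionally abbreviated 6/4.

6/4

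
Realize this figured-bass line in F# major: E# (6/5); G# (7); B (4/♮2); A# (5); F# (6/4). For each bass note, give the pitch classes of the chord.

E# (6/5/3): E#, G#, B, C#.
G# (7/5/3): G#, B, D#, F#.
B (6/4/♮2): B, C, E#, G#.
A# (5/3): A#, C#, E#.
F# (6/4): F#, B, D#.

E#, G#, B, C# | G#, B, D#, F# | B, C, E#, G# | A#, C#, E# | F#, B, D#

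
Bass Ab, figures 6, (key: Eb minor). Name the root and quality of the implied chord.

The figures 6 indicate a triad in first inversion.
In first inversion the root lies a sixth above the bass: a sixth above Ab in Eb minor is F.
The chord tones are Ab, Cb, F, giving F diminished.

F diminished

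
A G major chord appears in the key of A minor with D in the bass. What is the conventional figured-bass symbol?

6/4

D is the fifth of G major, so the chord is in second inversion.
A triad in second inversion is figured 6/4, conventionally abbreviated 6/4.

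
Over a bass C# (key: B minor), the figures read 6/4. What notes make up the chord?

A fourth above C# in this key is F#.
A sixth above C# in this key is A.
Together with the bass C#, this spells F# minor in second inversion.

C#, F#, A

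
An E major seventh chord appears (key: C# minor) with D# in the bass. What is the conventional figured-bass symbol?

D# is the seventh of E major seventh, so the chord is in third inversion.
A seventh chord in third inversion is figured 6/4/2, conventionally abbreviated 4/2.

4/2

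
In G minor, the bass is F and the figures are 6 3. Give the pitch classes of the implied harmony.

A third above F in this key is A.
A sixth above F in this key is D.
Together with the bass F, this spells D minor in first inversion.

F, A, D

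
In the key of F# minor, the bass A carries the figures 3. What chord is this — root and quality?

A major

The figures 3 indicate a triad in root position.
In root position the bass is the root, so the root is A.
The chord tones are A, C#, E, giving A major.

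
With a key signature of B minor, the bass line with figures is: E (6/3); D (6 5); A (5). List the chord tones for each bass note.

E (6/3): E, G, C#.
D (6/5/3): D, F#, A, B.
A (5/3): A, C#, E.

E, G, C# | D, F#, A, B | A, C#, E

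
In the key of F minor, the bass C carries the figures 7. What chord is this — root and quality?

The figures 7 indicate a seventh chord in root position.
In root position the bass is the root, so the root is C.
The chord tones are C, Eb, G, Bb, giving C minor seventh.

C minor seventh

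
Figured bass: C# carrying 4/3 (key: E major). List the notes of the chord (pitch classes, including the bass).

The written figures 4/3 are shorthand for 6/4/3: the 6 is implied.
A third above C# in this key is E.
A fourth above C# in this key is F#.
A sixth above C# in this key is A.
Together with the bass C#, this spells F# minor seventh in second inversion.

C#, E, F#, A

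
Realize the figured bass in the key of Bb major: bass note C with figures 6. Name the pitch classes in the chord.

C, Eb, A

The written figures 6 are shorthand for 6/3: the 3 is implied.
A third above C in this key is Eb.
A sixth above C in this key is A.
Together with the bass C, this spells A diminished in first inversion.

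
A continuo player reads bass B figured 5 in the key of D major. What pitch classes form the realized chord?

The written figures 5 are shorthand for 5/3: the 3 is implied.
A third above B in this key is D.
A fifth above B in this key is F#.
Together with the bass B, this spells B minor in root position.

B, D, F#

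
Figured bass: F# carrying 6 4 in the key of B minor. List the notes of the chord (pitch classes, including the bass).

A fourth above F# in this key is B.
A sixth above F# in this key is D.
Together with the bass F#, this spells B minor in second inversion.

F#, B, D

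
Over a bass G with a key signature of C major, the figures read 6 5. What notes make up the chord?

The written figures 6 5 are shorthand for 6/5/3: the 3 is implied.
A third above G in this key is B.
A fifth above G in this key is D.
A sixth above G in this key is E.
Together with the bass G, this spells E minor seventh in first inversion.

G, B, D, E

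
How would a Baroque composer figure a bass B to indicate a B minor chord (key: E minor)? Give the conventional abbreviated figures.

B is the root of B minor, so the chord is in root position.
A triad in root position is figured 5/3, conventionally abbreviated (no figures — root-position triad).

no figures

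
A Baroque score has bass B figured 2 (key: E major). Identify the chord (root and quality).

The figures 2 indicate a seventh chord in third inversion.
In third inversion the root lies a second above the bass: a second above B in E major is C#.
The chord tones are B, C#, E, G#, giving C# minor seventh.

C# minor seventh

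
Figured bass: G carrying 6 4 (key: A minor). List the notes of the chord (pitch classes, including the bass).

A fourth above G in this key is C.
A sixth above G in this key is E.
Together with the bass G, this spells C major in second inversion.

G, C, E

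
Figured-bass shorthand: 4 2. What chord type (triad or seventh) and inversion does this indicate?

seventh chord, third inversion

4 2 is shorthand for 6/4/2.
Intervals of 6/4/2 above the bass form a seventh chord; the bass is the seventh, so this is third inversion.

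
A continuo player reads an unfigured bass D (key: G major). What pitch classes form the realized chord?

D, F#, A

An unfigured bass implies 5/3.
A third above D in this key is F#.
A fifth above D in this key is A.
Together with the bass D, this spells D major in root position.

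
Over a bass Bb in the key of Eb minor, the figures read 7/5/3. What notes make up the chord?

Bb, Db, F, Ab

A third above Bb in this key is Db.
A fifth above Bb in this key is F.
A seventh above Bb in this key is Ab.
Together with the bass Bb, this spells Bb minor seventh in root position.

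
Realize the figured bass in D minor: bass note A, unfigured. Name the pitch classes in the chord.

A, C, E

An unfigured bass implies 5/3.
A third above A in this key is C.
A fifth above A in this key is E.
Together with the bass A, this spells A minor in root position.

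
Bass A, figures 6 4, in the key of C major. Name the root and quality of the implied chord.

The figures 6 4 indicate a triad in second inversion.
In second inversion the root lies a fourth above the bass: a fourth above A in C major is D.
The chord tones are A, D, F, giving D minor.

D minor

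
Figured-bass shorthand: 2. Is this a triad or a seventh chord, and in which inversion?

2 is shorthand for 6/4/2.
Intervals of 6/4/2 above the bass form a seventh chord; the bass is the seventh, so this is third inversion.

seventh chord, third inversion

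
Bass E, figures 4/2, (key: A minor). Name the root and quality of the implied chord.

F major seventh

The figures 4/2 indicate a seventh chord in third inversion.
In third inversion the root lies a second above the bass: a second above E in A minor is F.
The chord tones are E, F, A, C, giving F major seventh.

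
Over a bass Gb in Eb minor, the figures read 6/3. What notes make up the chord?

Gb, Bb, Eb

A third above Gb in this key is Bb.
A sixth above Gb in this key is Eb.
Together with the bass Gb, this spells Eb minor in first inversion.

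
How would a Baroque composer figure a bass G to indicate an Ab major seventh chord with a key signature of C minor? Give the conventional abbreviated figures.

4/2

G is the seventh of Ab major seventh, so the chord is in third inversion.
A seventh chord in third inversion is figured 6/4/2, conventionally abbreviated 4/2.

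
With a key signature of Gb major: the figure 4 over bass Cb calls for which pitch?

F

Counting 3 letter steps above Cb lands on F; in Gb major, that letter is F.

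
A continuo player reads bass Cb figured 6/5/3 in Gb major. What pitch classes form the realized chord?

Cb, Eb, Gb, Ab

A third above Cb in this key is Eb.
A fifth above Cb in this key is Gb.
A sixth above Cb in this key is Ab.
Together with the bass Cb, this spells Ab minor seventh in first inversion.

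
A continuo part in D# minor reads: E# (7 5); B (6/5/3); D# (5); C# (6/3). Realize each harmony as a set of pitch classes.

E#, G#, B, D# | B, D#, F#, G# | D#, F#, A# | C#, E#, A#

E# (7/5/3): E#, G#, B, D#.
B (6/5/3): B, D#, F#, G#.
D# (5/3): D#, F#, A#.
C# (6/3): C#, E#, A#.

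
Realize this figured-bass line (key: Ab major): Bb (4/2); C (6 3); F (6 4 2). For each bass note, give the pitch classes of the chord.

Bb, C, Eb, G | C, Eb, Ab | F, G, Bb, Db

Bb (6/4/2): Bb, C, Eb, G.
C (6/3): C, Eb, Ab.
F (6/4/2): F, G, Bb, Db.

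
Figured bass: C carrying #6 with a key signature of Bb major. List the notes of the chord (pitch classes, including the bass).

The written figures #6 are shorthand for 6/3: the 3 is implied.
A third above C in this key is Eb.
A sixth above C in this key is A, raised to A# by the sharp.

C, Eb, A#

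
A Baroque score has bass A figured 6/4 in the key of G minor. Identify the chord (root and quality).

D minor

The figures 6/4 indicate a triad in second inversion.
In second inversion the root lies a fourth above the bass: a fourth above A in G minor is D.
The chord tones are A, D, F, giving D minor.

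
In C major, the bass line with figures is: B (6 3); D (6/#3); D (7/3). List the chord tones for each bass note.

B, D, G | D, F#, B | D, F, A, C

B (6/3): B, D, G.
D (6/#3): D, F#, B.
D (7/5/3): D, F, A, C.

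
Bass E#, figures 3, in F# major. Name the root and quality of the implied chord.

E# diminished

The figures 3 indicate a triad in root position.
In root position the bass is the root, so the root is E#.
The chord tones are E#, G#, B, giving E# diminished.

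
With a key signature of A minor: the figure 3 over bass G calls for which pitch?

Counting 2 letter steps above G lands on B; in A minor, that letter is B.

B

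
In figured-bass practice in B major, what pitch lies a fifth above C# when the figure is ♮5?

Counting 4 letter steps above C# lands on G; in B major, that letter is G#.
The ♮5 figure makes it natural, giving G.

G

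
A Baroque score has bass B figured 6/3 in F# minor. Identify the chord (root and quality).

G# diminished

The figures 6/3 indicate a triad in first inversion.
In first inversion the root lies a sixth above the bass: a sixth above B in F# minor is G#.
The chord tones are B, D, G#, giving G# diminished.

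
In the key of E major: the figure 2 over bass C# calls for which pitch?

Counting 1 letter step above C# lands on D; in E major, that letter is D#.

D#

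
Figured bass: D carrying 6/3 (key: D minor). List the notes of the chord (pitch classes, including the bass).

D, F, Bb

A third above D in this key is F.
A sixth above D in this key is Bb.
Together with the bass D, this spells Bb major in first inversion.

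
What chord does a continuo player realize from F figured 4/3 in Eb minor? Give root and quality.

Bb minor seventh

The figures 4/3 indicate a seventh chord in second inversion.
In second inversion the root lies a fourth above the bass: a fourth above F in Eb minor is Bb.
The chord tones are F, Ab, Bb, Db, giving Bb minor seventh.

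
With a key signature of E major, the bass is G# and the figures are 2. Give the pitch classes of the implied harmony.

G#, A, C#, E

The written figures 2 are shorthand for 6/4/2: the 6/4 are implied.
A second above G# in this key is A.
A fourth above G# in this key is C#.
A sixth above G# in this key is E.
Together with the bass G#, this spells A major seventh in third inversion.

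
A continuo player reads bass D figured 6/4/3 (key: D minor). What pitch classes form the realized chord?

A third above D in this key is F.
A fourth above D in this key is G.
A sixth above D in this key is Bb.
Together with the bass D, this spells G minor seventh in second inversion.

D, F, G, Bb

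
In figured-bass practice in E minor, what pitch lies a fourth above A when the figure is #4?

D#

Counting 3 letter steps above A lands on D; in E minor, that letter is D.
The #4 figure raises it a semitone, giving D#.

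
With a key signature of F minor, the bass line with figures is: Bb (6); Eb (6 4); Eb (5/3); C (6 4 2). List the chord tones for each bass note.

Bb (6/3): Bb, Db, G.
Eb (6/4): Eb, Ab, C.
Eb (5/3): Eb, G, Bb.
C (6/4/2): C, Db, F, Ab.

Bb, Db, G | Eb, Ab, C | Eb, G, Bb | C, Db, F, Ab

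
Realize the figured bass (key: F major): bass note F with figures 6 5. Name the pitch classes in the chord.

The written figures 6 5 are shorthand for 6/5/3: the 3 is implied.
A third above F in this key is A.
A fifth above F in this key is C.
A sixth above F in this key is D.
Together with the bass F, this spells D minor seventh in first inversion.

F, A, C, D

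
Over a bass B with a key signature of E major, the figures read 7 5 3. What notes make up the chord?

A third above B in this key is D#.
A fifth above B in this key is F#.
A seventh above B in this key is A.
Together with the bass B, this spells B dominant seventh in root position.

B, D#, F#, A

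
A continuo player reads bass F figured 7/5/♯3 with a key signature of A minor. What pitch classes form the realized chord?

A third above F in this key is A, raised to A# by the sharp.
A fifth above F in this key is C.
A seventh above F in this key is E.

F, A#, C, E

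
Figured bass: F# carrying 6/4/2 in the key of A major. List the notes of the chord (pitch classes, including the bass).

F#, G#, B, D

A second above F# in this key is G#.
A fourth above F# in this key is B.
A sixth above F# in this key is D.
Together with the bass F#, this spells G# half-diminished seventh in third inversion.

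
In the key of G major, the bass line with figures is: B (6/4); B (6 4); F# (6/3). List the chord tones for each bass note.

B (6/4): B, E, G.
B (6/4): B, E, G.
F# (6/3): F#, A, D.

B, E, G | B, E, G | F#, A, D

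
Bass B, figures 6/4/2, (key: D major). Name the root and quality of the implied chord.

The figures 6/4/2 indicate a seventh chord in third inversion.
In third inversion the root lies a second above the bass: a second above B in D major is C#.
The chord tones are B, C#, E, G, giving C# half-diminished seventh.

C# half-diminished seventh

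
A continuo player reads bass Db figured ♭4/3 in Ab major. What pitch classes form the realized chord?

Db, F, Gb, Bb

The written figures ♭4/3 are shorthand for 6/4/3: the 6 is implied.
A third above Db in this key is F.
A fourth above Db in this key is G, lowered to Gb by the flat.
A sixth above Db in this key is Bb.
Together with the bass Db, this spells Gb major seventh in second inversion.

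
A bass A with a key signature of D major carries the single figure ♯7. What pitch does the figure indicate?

Counting 6 letter steps above A lands on G; in D major, that letter is G.
The #7 figure raises it a semitone, giving G#.

G#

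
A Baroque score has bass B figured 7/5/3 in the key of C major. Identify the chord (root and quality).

B half-diminished seventh

The figures 7/5/3 indicate a seventh chord in root position.
In root position the bass is the root, so the root is B.
The chord tones are B, D, F, A, giving B half-diminished seventh.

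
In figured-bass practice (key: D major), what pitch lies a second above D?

Counting 1 letter step above D lands on E; in D major, that letter is E.

E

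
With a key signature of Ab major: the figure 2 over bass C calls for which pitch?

Counting 1 letter step above C lands on D; in Ab major, that letter is Db.

Db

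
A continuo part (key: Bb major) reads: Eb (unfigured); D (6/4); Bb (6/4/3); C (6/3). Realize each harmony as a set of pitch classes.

Eb, G, Bb | D, G, Bb | Bb, D, Eb, G | C, Eb, A

Eb (5/3): Eb, G, Bb.
D (6/4): D, G, Bb.
Bb (6/4/3): Bb, D, Eb, G.
C (6/3): C, Eb, A.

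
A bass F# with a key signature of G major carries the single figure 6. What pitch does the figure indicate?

Counting 5 letter steps above F# lands on D; in G major, that letter is D.

D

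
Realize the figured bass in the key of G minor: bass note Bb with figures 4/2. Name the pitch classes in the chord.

The written figures 4/2 are shorthand for 6/4/2: the 6 is implied.
A second above Bb in this key is C.
A fourth above Bb in this key is Eb.
A sixth above Bb in this key is G.
Together with the bass Bb, this spells C minor seventh in third inversion.

Bb, C, Eb, G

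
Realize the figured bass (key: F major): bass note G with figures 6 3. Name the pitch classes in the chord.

A third above G in this key is Bb.
A sixth above G in this key is E.
Together with the bass G, this spells E diminished in first inversion.

G, Bb, E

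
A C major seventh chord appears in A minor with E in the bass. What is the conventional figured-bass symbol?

6/5

E is the third of C major seventh, so the chord is in first inversion.
A seventh chord in first inversion is figured 6/5/3, conventionally abbreviated 6/5.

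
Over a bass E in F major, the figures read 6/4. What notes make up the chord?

A fourth above E in this key is A.
A sixth above E in this key is C.
Together with the bass E, this spells A minor in second inversion.

E, A, C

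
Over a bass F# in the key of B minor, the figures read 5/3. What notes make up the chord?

F#, A, C#

A third above F# in this key is A.
A fifth above F# in this key is C#.
Together with the bass F#, this spells F# minor in root position.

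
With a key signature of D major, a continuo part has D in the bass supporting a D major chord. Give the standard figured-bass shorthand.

no figures

D is the root of D major, so the chord is in root position.
A triad in root position is figured 5/3, conventionally abbreviated (no figures — root-position triad).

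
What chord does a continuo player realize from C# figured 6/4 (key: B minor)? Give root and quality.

F# minor

The figures 6/4 indicate a triad in second inversion.
In second inversion the root lies a fourth above the bass: a fourth above C# in B minor is F#.
The chord tones are C#, F#, A, giving F# minor.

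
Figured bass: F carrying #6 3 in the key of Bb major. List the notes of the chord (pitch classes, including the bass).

A third above F in this key is A.
A sixth above F in this key is D, raised to D# by the sharp.

F, A, D#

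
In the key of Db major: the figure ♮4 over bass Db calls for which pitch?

G

Counting 3 letter steps above Db lands on G; in Db major, that letter is Gb.
The ♮4 figure makes it natural, giving G.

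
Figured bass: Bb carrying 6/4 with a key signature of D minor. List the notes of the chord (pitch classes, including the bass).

Bb, E, G

A fourth above Bb in this key is E.
A sixth above Bb in this key is G.
Together with the bass Bb, this spells E diminished in second inversion.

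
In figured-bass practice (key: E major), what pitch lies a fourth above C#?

F#

Counting 3 letter steps above C# lands on F; in E major, that letter is F#.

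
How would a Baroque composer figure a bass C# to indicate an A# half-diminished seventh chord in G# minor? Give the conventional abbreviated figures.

6/5

C# is the third of A# half-diminished seventh, so the chord is in first inversion.
A seventh chord in first inversion is figured 6/5/3, conventionally abbreviated 6/5.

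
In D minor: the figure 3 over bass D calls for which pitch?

F

Counting 2 letter steps above D lands on F; in D minor, that letter is F.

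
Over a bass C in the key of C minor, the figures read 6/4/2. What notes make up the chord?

A second above C in this key is D.
A fourth above C in this key is F.
A sixth above C in this key is Ab.
Together with the bass C, this spells D half-diminished seventh in third inversion.

C, D, F, Ab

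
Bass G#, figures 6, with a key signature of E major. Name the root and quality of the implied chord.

The figures 6 indicate a triad in first inversion.
In first inversion the root lies a sixth above the bass: a sixth above G# in E major is E.
The chord tones are G#, B, E, giving E major.

E major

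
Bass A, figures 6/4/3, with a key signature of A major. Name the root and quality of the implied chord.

The figures 6/4/3 indicate a seventh chord in second inversion.
In second inversion the root lies a fourth above the bass: a fourth above A in A major is D.
The chord tones are A, C#, D, F#, giving D major seventh.

D major seventh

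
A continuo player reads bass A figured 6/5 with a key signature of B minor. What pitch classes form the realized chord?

The written figures 6/5 are shorthand for 6/5/3: the 3 is implied.
A third above A in this key is C#.
A fifth above A in this key is E.
A sixth above A in this key is F#.
Together with the bass A, this spells F# minor seventh in first inversion.

A, C#, E, F#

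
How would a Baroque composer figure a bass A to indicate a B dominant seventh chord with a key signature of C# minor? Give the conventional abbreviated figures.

A is the seventh of B dominant seventh, so the chord is in third inversion.
A seventh chord in third inversion is figured 6/4/2, conventionally abbreviated 4/2.

4/2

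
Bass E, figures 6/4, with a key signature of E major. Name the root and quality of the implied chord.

The figures 6/4 indicate a triad in second inversion.
In second inversion the root lies a fourth above the bass: a fourth above E in E major is A.
The chord tones are E, A, C#, giving A major.

A major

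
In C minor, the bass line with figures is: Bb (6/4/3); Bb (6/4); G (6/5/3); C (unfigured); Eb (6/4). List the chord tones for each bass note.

Bb (6/4/3): Bb, D, Eb, G.
Bb (6/4): Bb, Eb, G.
G (6/5/3): G, Bb, D, Eb.
C (5/3): C, Eb, G.
Eb (6/4): Eb, Ab, C.

Bb, D, Eb, G | Bb, Eb, G | G, Bb, D, Eb | C, Eb, G | Eb, Ab, C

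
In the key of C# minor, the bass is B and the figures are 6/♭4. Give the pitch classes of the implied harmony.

A fourth above B in this key is E, lowered to Eb by the flat.
A sixth above B in this key is G#.

B, Eb, G#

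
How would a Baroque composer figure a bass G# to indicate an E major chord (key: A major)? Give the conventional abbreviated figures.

G# is the third of E major, so the chord is in first inversion.
A triad in first inversion is figured 6/3, conventionally abbreviated 6.

6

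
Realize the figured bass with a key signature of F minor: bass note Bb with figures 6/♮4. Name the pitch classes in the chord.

Bb, E, G

A fourth above Bb in this key is Eb, made natural (E) by the ♮ figure.
A sixth above Bb in this key is G.
Together with the bass Bb, this spells E diminished in second inversion.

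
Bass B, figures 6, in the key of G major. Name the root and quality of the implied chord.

The figures 6 indicate a triad in first inversion.
In first inversion the root lies a sixth above the bass: a sixth above B in G major is G.
The chord tones are B, D, G, giving G major.

G major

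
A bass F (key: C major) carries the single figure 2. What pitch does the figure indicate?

G

Counting 1 letter step above F lands on G; in C major, that letter is G.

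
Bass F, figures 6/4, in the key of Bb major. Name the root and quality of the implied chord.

Bb major

The figures 6/4 indicate a triad in second inversion.
In second inversion the root lies a fourth above the bass: a fourth above F in Bb major is Bb.
The chord tones are F, Bb, D, giving Bb major.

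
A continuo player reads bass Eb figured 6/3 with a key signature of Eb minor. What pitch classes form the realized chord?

A third above Eb in this key is Gb.
A sixth above Eb in this key is Cb.
Together with the bass Eb, this spells Cb major in first inversion.

Eb, Gb, Cb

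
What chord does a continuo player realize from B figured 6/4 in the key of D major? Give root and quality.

The figures 6/4 indicate a triad in second inversion.
In second inversion the root lies a fourth above the bass: a fourth above B in D major is E.
The chord tones are B, E, G, giving E minor.

E minor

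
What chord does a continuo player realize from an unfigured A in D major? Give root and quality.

A major

An unfigured bass indicates a triad in root position.
In root position the bass is the root, so the root is A.
The chord tones are A, C#, E, giving A major.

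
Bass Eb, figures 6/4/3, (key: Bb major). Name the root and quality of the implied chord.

The figures 6/4/3 indicate a seventh chord in second inversion.
In second inversion the root lies a fourth above the bass: a fourth above Eb in Bb major is A.
The chord tones are Eb, G, A, C, giving A half-diminished seventh.

A half-diminished seventh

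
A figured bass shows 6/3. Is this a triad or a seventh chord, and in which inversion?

Intervals of 6/3 above the bass form a triad; the bass is the third, so this is first inversion.

triad, first inversion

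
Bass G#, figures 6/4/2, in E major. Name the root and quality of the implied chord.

A major seventh

The figures 6/4/2 indicate a seventh chord in third inversion.
In third inversion the root lies a second above the bass: a second above G# in E major is A.
The chord tones are G#, A, C#, E, giving A major seventh.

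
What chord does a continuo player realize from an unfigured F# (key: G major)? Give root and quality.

An unfigured bass indicates a triad in root position.
In root position the bass is the root, so the root is F#.
The chord tones are F#, A, C, giving F# diminished.

F# diminished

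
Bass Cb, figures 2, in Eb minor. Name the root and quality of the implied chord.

The figures 2 indicate a seventh chord in third inversion.
In third inversion the root lies a second above the bass: a second above Cb in Eb minor is Db.
The chord tones are Cb, Db, F, Ab, giving Db dominant seventh.

Db dominant seventh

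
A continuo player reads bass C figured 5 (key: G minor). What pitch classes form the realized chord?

C, Eb, G

The written figures 5 are shorthand for 5/3: the 3 is implied.
A third above C in this key is Eb.
A fifth above C in this key is G.
Together with the bass C, this spells C minor in root position.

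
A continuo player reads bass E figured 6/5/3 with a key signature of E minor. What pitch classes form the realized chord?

E, G, B, C

A third above E in this key is G.
A fifth above E in this key is B.
A sixth above E in this key is C.
Together with the bass E, this spells C major seventh in first inversion.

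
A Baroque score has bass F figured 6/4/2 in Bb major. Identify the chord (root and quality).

The figures 6/4/2 indicate a seventh chord in third inversion.
In third inversion the root lies a second above the bass: a second above F in Bb major is G.
The chord tones are F, G, Bb, D, giving G minor seventh.

G minor seventh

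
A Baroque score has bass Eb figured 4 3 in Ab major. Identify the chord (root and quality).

Ab major seventh

The figures 4 3 indicate a seventh chord in second inversion.
In second inversion the root lies a fourth above the bass: a fourth above Eb in Ab major is Ab.
The chord tones are Eb, G, Ab, C, giving Ab major seventh.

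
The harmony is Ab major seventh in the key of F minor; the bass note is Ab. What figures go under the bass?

7

Ab is the root of Ab major seventh, so the chord is in root position.
A seventh chord in root position is figured 7/5/3, conventionally abbreviated 7.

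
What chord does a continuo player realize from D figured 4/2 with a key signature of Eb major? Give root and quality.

Eb major seventh

The figures 4/2 indicate a seventh chord in third inversion.
In third inversion the root lies a second above the bass: a second above D in Eb major is Eb.
The chord tones are D, Eb, G, Bb, giving Eb major seventh.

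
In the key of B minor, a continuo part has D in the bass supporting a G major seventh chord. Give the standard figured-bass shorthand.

D is the fifth of G major seventh, so the chord is in second inversion.
A seventh chord in second inversion is figured 6/4/3, conventionally abbreviated 4/3.

4/3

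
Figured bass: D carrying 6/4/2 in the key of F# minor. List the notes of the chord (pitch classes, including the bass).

D, E, G#, B

A second above D in this key is E.
A fourth above D in this key is G#.
A sixth above D in this key is B.
Together with the bass D, this spells E dominant seventh in third inversion.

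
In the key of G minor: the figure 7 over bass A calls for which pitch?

G

Counting 6 letter steps above A lands on G; in G minor, that letter is G.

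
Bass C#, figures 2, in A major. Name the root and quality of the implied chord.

D major seventh

The figures 2 indicate a seventh chord in third inversion.
In third inversion the root lies a second above the bass: a second above C# in A major is D.
The chord tones are C#, D, F#, A, giving D major seventh.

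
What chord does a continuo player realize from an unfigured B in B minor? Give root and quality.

An unfigured bass indicates a triad in root position.
In root position the bass is the root, so the root is B.
The chord tones are B, D, F#, giving B minor.

B minor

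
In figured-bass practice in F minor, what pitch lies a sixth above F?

Db

Counting 5 letter steps above F lands on D; in F minor, that letter is Db.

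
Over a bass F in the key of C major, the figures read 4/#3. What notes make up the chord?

F, A#, B, D

The written figures 4/#3 are shorthand for 6/4/3: the 6 is implied.
A third above F in this key is A, raised to A# by the sharp.
A fourth above F in this key is B.
A sixth above F in this key is D.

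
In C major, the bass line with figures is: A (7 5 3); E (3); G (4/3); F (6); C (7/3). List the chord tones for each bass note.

A, C, E, G | E, G, B | G, B, C, E | F, A, D | C, E, G, B

A (7/5/3): A, C, E, G.
E (5/3): E, G, B.
G (6/4/3): G, B, C, E.
F (6/3): F, A, D.
C (7/5/3): C, E, G, B.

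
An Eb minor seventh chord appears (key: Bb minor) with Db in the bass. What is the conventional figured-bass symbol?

Db is the seventh of Eb minor seventh, so the chord is in third inversion.
A seventh chord in third inversion is figured 6/4/2, conventionally abbreviated 4/2.

4/2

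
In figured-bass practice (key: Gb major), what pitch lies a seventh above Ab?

Gb

Counting 6 letter steps above Ab lands on G; in Gb major, that letter is Gb.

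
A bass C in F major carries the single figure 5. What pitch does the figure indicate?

G

Counting 4 letter steps above C lands on G; in F major, that letter is G.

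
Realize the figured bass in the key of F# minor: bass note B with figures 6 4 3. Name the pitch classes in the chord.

A third above B in this key is D.
A fourth above B in this key is E.
A sixth above B in this key is G#.
Together with the bass B, this spells E dominant seventh in second inversion.

B, D, E, G#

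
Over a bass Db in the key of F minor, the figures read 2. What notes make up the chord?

The written figures 2 are shorthand for 6/4/2: the 6/4 are implied.
A second above Db in this key is Eb.
A fourth above Db in this key is G.
A sixth above Db in this key is Bb.
Together with the bass Db, this spells Eb dominant seventh in third inversion.

Db, Eb, G, Bb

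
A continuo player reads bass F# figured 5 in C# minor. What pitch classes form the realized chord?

F#, A, C#

The written figures 5 are shorthand for 5/3: the 3 is implied.
A third above F# in this key is A.
A fifth above F# in this key is C#.
Together with the bass F#, this spells F# minor in root position.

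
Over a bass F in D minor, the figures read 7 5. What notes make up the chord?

The written figures 7 5 are shorthand for 7/5/3: the 3 is implied.
A third above F in this key is A.
A fifth above F in this key is C.
A seventh above F in this key is E.
Together with the bass F, this spells F major seventh in root position.

F, A, C, E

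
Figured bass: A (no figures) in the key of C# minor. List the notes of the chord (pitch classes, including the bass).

An unfigured bass implies 5/3.
A third above A in this key is C#.
A fifth above A in this key is E.
Together with the bass A, this spells A major in root position.

A, C#, E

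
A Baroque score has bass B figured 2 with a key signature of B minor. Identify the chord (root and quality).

C# half-diminished seventh

The figures 2 indicate a seventh chord in third inversion.
In third inversion the root lies a second above the bass: a second above B in B minor is C#.
The chord tones are B, C#, E, G, giving C# half-diminished seventh.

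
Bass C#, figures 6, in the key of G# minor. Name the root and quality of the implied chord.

A# diminished

The figures 6 indicate a triad in first inversion.
In first inversion the root lies a sixth above the bass: a sixth above C# in G# minor is A#.
The chord tones are C#, E, A#, giving A# diminished.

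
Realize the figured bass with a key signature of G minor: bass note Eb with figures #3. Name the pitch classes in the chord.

The written figures #3 are shorthand for 5/3: the 5 is implied.
A third above Eb in this key is G, raised to G# by the sharp.
A fifth above Eb in this key is Bb.

Eb, G#, Bb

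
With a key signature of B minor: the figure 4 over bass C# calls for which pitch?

Counting 3 letter steps above C# lands on F; in B minor, that letter is F#.

F#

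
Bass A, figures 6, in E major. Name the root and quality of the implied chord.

The figures 6 indicate a triad in first inversion.
In first inversion the root lies a sixth above the bass: a sixth above A in E major is F#.
The chord tones are A, C#, F#, giving F# minor.

F# minor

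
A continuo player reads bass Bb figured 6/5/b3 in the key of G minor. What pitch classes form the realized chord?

Bb, Db, F, G

A third above Bb in this key is D, lowered to Db by the flat.
A fifth above Bb in this key is F.
A sixth above Bb in this key is G.
Together with the bass Bb, this spells G half-diminished seventh in first inversion.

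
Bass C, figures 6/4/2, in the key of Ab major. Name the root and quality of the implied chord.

Db major seventh

The figures 6/4/2 indicate a seventh chord in third inversion.
In third inversion the root lies a second above the bass: a second above C in Ab major is Db.
The chord tones are C, Db, F, Ab, giving Db major seventh.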